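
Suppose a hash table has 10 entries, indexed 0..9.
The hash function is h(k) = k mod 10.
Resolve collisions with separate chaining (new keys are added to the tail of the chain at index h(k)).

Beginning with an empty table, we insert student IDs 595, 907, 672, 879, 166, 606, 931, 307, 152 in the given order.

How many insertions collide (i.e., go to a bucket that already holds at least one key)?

Insert 595: h=5, bucket 5 empty → new chain.
Insert 907: h=7, bucket 7 empty → new chain.
Insert 672: h=2, bucket 2 empty → new chain.
Insert 879: h=9, bucket 9 empty → new chain.
Insert 166: h=6, bucket 6 empty → new chain.
Insert 606: h=6, bucket 6 nonempty → append to chain.
Insert 931: h=1, bucket 1 empty → new chain.
Insert 307: h=7, bucket 7 nonempty → append to chain.
Insert 152: h=2, bucket 2 nonempty → append to chain.
Final buckets:
0: .
1: 931
2: 672 -> 152
3: .
4: .
5: 595
6: 166 -> 606
7: 907 -> 307
8: .
9: 879

3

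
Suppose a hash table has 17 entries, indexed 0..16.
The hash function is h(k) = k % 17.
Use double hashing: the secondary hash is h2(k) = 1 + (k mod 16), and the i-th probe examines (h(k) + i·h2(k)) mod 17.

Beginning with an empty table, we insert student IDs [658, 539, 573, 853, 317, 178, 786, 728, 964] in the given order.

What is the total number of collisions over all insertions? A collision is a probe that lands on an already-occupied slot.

3

Insert 658: h=12, slot 12 empty -> index 12.
Insert 539: h=12, h2=12, slot 12 occupied -> index 7.
Insert 573: h=12, h2=14, slot 12 occupied -> index 9.
Insert 853: h=3, slot 3 empty -> index 3.
Insert 317: h=11, slot 11 empty -> index 11.
Insert 178: h=8, slot 8 empty -> index 8.
Insert 786: h=4, slot 4 empty -> index 4.
Insert 728: h=14, slot 14 empty -> index 14.
Insert 964: h=12, h2=5, slot 12 occupied -> index 0.
Table: [964, ∅, ∅, 853, 786, ∅, ∅, 539, 178, 573, ∅, 317, 658, ∅, 728, ∅, ∅]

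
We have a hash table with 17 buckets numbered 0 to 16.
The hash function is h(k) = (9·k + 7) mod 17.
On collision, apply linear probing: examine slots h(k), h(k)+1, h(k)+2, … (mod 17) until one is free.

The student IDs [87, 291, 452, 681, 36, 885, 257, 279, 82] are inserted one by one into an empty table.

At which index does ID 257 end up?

11

Insert 87: h=8, slot 8 empty -> index 8.
Insert 291: h=8, slot 8 occupied -> index 9.
Insert 452: h=12, slot 12 empty -> index 12.
Insert 681: h=16, slot 16 empty -> index 16.
Insert 36: h=8, slots 8,9 occupied -> index 10.
Insert 885: h=16, slot 16 occupied -> index 0.
Insert 257: h=8, slots 8,9,10 occupied -> index 11.
Insert 279: h=2, slot 2 empty -> index 2.
Insert 82: h=14, slot 14 empty -> index 14.
Table: [885, —, 279, —, —, —, —, —, 87, 291, 36, 257, 452, —, 82, —, 681]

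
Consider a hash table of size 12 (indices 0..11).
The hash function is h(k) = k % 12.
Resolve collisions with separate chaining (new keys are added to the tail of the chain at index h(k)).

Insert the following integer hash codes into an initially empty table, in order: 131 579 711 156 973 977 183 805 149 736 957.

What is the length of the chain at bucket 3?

3

131 → bucket 11
579 → bucket 3
711 → bucket 3 (collision)
156 → bucket 0
973 → bucket 1
977 → bucket 5
183 → bucket 3 (collision)
805 → bucket 1 (collision)
149 → bucket 5 (collision)
736 → bucket 4
957 → bucket 9
Final buckets:
0: 156
1: 973 -> 805
2: —
3: 579 -> 711 -> 183
4: 736
5: 977 -> 149
6: —
7: —
8: —
9: 957
10: —
11: 131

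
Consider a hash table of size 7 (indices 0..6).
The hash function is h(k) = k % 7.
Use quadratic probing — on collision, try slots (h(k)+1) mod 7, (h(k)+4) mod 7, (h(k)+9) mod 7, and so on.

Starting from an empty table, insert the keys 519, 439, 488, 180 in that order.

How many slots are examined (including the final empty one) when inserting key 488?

519: h=1 => slot 1
439: h=5 => slot 5
488: h=5, probe 5,6 => slot 6
180: h=5, probe 5,6,2 => slot 2
Table: [-, 519, 180, -, -, 439, 488]

2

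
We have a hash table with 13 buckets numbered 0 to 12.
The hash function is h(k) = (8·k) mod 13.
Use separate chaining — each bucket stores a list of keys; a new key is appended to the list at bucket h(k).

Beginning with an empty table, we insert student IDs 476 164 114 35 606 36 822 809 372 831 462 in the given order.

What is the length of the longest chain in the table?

4

476 → bucket 12
164 → bucket 12 (collision)
114 → bucket 2
35 → bucket 7
606 → bucket 12 (collision)
36 → bucket 2 (collision)
822 → bucket 11
809 → bucket 11 (collision)
372 → bucket 12 (collision)
831 → bucket 5
462 → bucket 4
Final buckets:
0: .
1: .
2: 114 -> 36
3: .
4: 462
5: 831
6: .
7: 35
8: .
9: .
10: .
11: 822 -> 809
12: 476 -> 164 -> 606 -> 372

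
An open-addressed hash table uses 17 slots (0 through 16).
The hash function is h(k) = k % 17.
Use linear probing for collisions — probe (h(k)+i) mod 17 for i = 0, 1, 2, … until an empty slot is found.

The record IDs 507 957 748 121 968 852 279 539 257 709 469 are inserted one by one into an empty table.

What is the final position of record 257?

4

507: h=14 → slot 14
957: h=5 → slot 5
748: h=0 → slot 0
121: h=2 → slot 2
968: h=16 → slot 16
852: h=2, probe 2,3 → slot 3
279: h=7 → slot 7
539: h=12 → slot 12
257: h=2, probe 2,3,4 → slot 4
709: h=12, probe 12,13 → slot 13
469: h=10 → slot 10
Table: [748, ., 121, 852, 257, 957, ., 279, ., ., 469, ., 539, 709, 507, ., 968]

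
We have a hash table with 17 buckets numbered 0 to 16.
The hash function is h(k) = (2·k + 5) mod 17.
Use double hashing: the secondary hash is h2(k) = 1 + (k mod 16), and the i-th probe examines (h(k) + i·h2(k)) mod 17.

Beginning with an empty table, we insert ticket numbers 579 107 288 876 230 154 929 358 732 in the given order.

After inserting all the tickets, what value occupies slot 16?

579: h=7 => slot 7
107: h=15 => slot 15
288: h=3 => slot 3
876: h=6 => slot 6
230: h=6, h2=7, probe 6,13 => slot 13
154: h=7, h2=11, probe 7,1 => slot 1
929: h=10 => slot 10
358: h=7, h2=7, probe 7,14 => slot 14
732: h=7, h2=13, probe 7,3,16 => slot 16
Table: [_, 154, _, 288, _, _, 876, 579, _, _, 929, _, _, 230, 358, 107, 732]

732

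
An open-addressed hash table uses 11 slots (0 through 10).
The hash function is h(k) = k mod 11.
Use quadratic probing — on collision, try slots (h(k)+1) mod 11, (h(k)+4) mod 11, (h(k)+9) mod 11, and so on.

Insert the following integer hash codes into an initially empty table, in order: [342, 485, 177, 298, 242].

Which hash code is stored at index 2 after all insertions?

342: h=1 → slot 1
485: h=1, probe 1,2 → slot 2
177: h=1, probe 1,2,5 → slot 5
298: h=1, probe 1,2,5,10 → slot 10
242: h=0 → slot 0
Table: [242, 342, 485, -, -, 177, -, -, -, -, 298]

485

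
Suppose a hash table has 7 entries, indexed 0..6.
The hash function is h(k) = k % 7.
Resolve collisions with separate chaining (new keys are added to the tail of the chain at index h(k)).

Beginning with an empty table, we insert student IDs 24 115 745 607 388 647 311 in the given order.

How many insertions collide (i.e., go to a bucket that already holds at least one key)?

5

24 → bucket 3
115 → bucket 3 (collision)
745 → bucket 3 (collision)
607 → bucket 5
388 → bucket 3 (collision)
647 → bucket 3 (collision)
311 → bucket 3 (collision)
Final buckets:
0: -
1: -
2: -
3: 24 -> 115 -> 745 -> 388 -> 647 -> 311
4: -
5: 607
6: -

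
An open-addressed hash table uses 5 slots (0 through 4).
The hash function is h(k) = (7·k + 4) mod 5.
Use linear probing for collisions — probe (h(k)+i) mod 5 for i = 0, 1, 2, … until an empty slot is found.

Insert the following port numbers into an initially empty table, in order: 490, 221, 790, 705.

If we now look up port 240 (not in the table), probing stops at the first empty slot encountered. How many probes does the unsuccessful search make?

5

Insert 490: h=4, slot 4 empty => index 4.
Insert 221: h=1, slot 1 empty => index 1.
Insert 790: h=4, slot 4 occupied => index 0.
Insert 705: h=4, slots 4,0,1 occupied => index 2.
Table: [790, 221, 705, _, 490]
Lookup 240: h=4, probe 4,0,1,2,3 → slot 3 empty, not found.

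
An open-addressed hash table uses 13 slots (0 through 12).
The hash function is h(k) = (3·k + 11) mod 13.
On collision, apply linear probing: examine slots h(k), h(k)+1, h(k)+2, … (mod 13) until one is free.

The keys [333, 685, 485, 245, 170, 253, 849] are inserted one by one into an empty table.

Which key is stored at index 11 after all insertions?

333: h=9 -> slot 9
685: h=12 -> slot 12
485: h=10 -> slot 10
245: h=5 -> slot 5
170: h=1 -> slot 1
253: h=3 -> slot 3
849: h=10, probe 10,11 -> slot 11
Table: [-, 170, -, 253, -, 245, -, -, -, 333, 485, 849, 685]

849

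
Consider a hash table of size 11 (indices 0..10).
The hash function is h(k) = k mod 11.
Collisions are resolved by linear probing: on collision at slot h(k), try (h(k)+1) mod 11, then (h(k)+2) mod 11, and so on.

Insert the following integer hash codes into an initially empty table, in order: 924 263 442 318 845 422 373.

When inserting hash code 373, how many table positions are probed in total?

5

924 hashes to 0; slot 0 is free → place at 0.
263 hashes to 10; slot 10 is free → place at 10.
442 hashes to 2; slot 2 is free → place at 2.
318 hashes to 10; 10,0 taken → place at 1.
845 hashes to 9; slot 9 is free → place at 9.
422 hashes to 4; slot 4 is free → place at 4.
373 hashes to 10; 10,0,1,2 taken → place at 3.
Table: [924, 318, 442, 373, 422, _, _, _, _, 845, 263]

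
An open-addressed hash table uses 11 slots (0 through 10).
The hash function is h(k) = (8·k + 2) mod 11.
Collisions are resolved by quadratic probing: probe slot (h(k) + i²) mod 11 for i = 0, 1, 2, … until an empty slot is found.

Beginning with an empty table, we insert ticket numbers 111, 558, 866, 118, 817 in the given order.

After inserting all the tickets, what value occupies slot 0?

558

111 hashes to 10; slot 10 is free -> place at 10.
558 hashes to 0; slot 0 is free -> place at 0.
866 hashes to 0; 0 taken -> place at 1.
118 hashes to 0; 0,1 taken -> place at 4.
817 hashes to 4; 4 taken -> place at 5.
Table: [558, 866, ∅, ∅, 118, 817, ∅, ∅, ∅, ∅, 111]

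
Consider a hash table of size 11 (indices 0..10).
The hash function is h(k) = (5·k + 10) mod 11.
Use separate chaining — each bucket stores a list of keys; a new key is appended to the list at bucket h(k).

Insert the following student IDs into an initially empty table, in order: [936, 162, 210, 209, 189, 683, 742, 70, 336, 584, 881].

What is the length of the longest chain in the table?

5

Insert 936: h=4, bucket 4 empty -> new chain.
Insert 162: h=6, bucket 6 empty -> new chain.
Insert 210: h=4, bucket 4 nonempty -> append to chain.
Insert 209: h=10, bucket 10 empty -> new chain.
Insert 189: h=9, bucket 9 empty -> new chain.
Insert 683: h=4, bucket 4 nonempty -> append to chain.
Insert 742: h=2, bucket 2 empty -> new chain.
Insert 70: h=8, bucket 8 empty -> new chain.
Insert 336: h=7, bucket 7 empty -> new chain.
Insert 584: h=4, bucket 4 nonempty -> append to chain.
Insert 881: h=4, bucket 4 nonempty -> append to chain.
Final buckets:
0: ∅
1: ∅
2: 742
3: ∅
4: 936 -> 210 -> 683 -> 584 -> 881
5: ∅
6: 162
7: 336
8: 70
9: 189
10: 209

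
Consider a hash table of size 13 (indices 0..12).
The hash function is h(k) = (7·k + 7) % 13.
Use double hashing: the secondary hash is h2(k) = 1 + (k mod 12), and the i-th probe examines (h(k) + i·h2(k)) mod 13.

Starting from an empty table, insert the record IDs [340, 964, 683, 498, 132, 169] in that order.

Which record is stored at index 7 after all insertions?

169

340: h=8 → slot 8
964: h=8, h2=5, probe 8,0 → slot 0
683: h=4 → slot 4
498: h=9 → slot 9
132: h=8, h2=1, probe 8,9,10 → slot 10
169: h=7 → slot 7
Table: [964, _, _, _, 683, _, _, 169, 340, 498, 132, _, _]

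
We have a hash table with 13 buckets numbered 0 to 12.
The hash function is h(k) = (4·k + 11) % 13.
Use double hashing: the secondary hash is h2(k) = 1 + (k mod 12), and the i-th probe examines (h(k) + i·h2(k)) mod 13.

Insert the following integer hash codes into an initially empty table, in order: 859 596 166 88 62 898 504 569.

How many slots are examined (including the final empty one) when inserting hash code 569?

3

Insert 859: h=2, slot 2 empty => index 2.
Insert 596: h=3, slot 3 empty => index 3.
Insert 166: h=12, slot 12 empty => index 12.
Insert 88: h=12, h2=5, slot 12 occupied => index 4.
Insert 62: h=12, h2=3, slots 12,2 occupied => index 5.
Insert 898: h=2, h2=11, slot 2 occupied => index 0.
Insert 504: h=12, h2=1, slots 12,0 occupied => index 1.
Insert 569: h=12, h2=6, slots 12,5 occupied => index 11.
Table: [898, 504, 859, 596, 88, 62, ., ., ., ., ., 569, 166]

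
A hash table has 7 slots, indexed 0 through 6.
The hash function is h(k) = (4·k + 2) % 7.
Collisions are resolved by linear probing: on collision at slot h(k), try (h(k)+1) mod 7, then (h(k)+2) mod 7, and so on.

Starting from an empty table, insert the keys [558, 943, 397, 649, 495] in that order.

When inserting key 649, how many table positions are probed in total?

4

Insert 558: h=1, slot 1 empty -> index 1.
Insert 943: h=1, slot 1 occupied -> index 2.
Insert 397: h=1, slots 1,2 occupied -> index 3.
Insert 649: h=1, slots 1,2,3 occupied -> index 4.
Insert 495: h=1, slots 1,2,3,4 occupied -> index 5.
Table: [∅, 558, 943, 397, 649, 495, ∅]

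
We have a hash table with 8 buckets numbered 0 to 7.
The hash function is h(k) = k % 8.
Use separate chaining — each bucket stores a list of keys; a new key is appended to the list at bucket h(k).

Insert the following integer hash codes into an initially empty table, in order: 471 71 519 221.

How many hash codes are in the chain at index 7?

3

Insert 471: h=7, bucket 7 empty → new chain.
Insert 71: h=7, bucket 7 nonempty → append to chain.
Insert 519: h=7, bucket 7 nonempty → append to chain.
Insert 221: h=5, bucket 5 empty → new chain.
Final buckets:
0: ∅
1: ∅
2: ∅
3: ∅
4: ∅
5: 221
6: ∅
7: 471 -> 71 -> 519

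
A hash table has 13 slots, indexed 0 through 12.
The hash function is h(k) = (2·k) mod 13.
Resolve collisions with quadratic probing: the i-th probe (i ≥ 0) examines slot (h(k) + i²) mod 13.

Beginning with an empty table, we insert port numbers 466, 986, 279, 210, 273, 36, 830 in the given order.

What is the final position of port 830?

466: h=9 -> slot 9
986: h=9, probe 9,10 -> slot 10
279: h=12 -> slot 12
210: h=4 -> slot 4
273: h=0 -> slot 0
36: h=7 -> slot 7
830: h=9, probe 9,10,0,5 -> slot 5
Table: [273, ∅, ∅, ∅, 210, 830, ∅, 36, ∅, 466, 986, ∅, 279]

5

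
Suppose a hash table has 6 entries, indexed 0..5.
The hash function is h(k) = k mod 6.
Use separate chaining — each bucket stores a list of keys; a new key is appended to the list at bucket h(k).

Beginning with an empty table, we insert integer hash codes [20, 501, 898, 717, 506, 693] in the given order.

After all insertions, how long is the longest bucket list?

20 → bucket 2
501 → bucket 3
898 → bucket 4
717 → bucket 3 (collision)
506 → bucket 2 (collision)
693 → bucket 3 (collision)
Final buckets:
0: .
1: .
2: 20 -> 506
3: 501 -> 717 -> 693
4: 898
5: .

3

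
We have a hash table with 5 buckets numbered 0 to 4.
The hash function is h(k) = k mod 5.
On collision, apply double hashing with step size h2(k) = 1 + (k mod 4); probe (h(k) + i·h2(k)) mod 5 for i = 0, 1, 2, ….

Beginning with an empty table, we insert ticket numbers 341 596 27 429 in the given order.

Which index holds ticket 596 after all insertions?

2

341 hashes to 1; slot 1 is free => place at 1.
596 hashes to 1, h2=1; 1 taken => place at 2.
27 hashes to 2, h2=4; 2,1 taken => place at 0.
429 hashes to 4; slot 4 is free => place at 4.
Table: [27, 341, 596, ., 429]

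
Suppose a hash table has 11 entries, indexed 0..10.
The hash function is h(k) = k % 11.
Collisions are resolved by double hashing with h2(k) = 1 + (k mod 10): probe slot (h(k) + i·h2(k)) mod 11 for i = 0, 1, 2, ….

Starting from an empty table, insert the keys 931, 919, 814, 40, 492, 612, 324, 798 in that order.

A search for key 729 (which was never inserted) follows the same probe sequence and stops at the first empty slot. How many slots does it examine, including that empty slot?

2

931 hashes to 7; slot 7 is free → place at 7.
919 hashes to 6; slot 6 is free → place at 6.
814 hashes to 0; slot 0 is free → place at 0.
40 hashes to 7, h2=1; 7 taken → place at 8.
492 hashes to 8, h2=3; 8,0 taken → place at 3.
612 hashes to 7, h2=3; 7 taken → place at 10.
324 hashes to 5; slot 5 is free → place at 5.
798 hashes to 6, h2=9; 6 taken → place at 4.
Table: [814, -, -, 492, 798, 324, 919, 931, 40, -, 612]
Lookup 729: h=3, h2=10, probe 3,2 → slot 2 empty, not found.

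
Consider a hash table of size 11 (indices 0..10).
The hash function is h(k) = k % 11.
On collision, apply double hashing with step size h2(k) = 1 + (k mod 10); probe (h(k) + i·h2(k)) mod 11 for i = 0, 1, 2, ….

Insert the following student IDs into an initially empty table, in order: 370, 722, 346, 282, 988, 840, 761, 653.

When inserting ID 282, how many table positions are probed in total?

Insert 370: h=7, slot 7 empty → index 7.
Insert 722: h=7, h2=3, slot 7 occupied → index 10.
Insert 346: h=5, slot 5 empty → index 5.
Insert 282: h=7, h2=3, slots 7,10 occupied → index 2.
Insert 988: h=9, slot 9 empty → index 9.
Insert 840: h=4, slot 4 empty → index 4.
Insert 761: h=2, h2=2, slots 2,4 occupied → index 6.
Insert 653: h=4, h2=4, slot 4 occupied → index 8.
Table: [., ., 282, ., 840, 346, 761, 370, 653, 988, 722]

3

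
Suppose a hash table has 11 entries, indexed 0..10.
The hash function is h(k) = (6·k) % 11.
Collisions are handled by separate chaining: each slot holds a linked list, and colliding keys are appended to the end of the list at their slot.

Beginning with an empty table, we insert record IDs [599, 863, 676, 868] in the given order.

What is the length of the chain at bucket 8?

3

Insert 599: h=8, bucket 8 empty → new chain.
Insert 863: h=8, bucket 8 nonempty → append to chain.
Insert 676: h=8, bucket 8 nonempty → append to chain.
Insert 868: h=5, bucket 5 empty → new chain.
Final buckets:
0: -
1: -
2: -
3: -
4: -
5: 868
6: -
7: -
8: 599 -> 863 -> 676
9: -
10: -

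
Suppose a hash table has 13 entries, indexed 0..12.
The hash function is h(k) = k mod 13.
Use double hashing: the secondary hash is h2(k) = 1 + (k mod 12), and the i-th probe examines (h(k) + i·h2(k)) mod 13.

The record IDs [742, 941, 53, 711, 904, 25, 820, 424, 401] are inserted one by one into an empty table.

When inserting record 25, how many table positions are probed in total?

3

Insert 742: h=1, slot 1 empty -> index 1.
Insert 941: h=5, slot 5 empty -> index 5.
Insert 53: h=1, h2=6, slot 1 occupied -> index 7.
Insert 711: h=9, slot 9 empty -> index 9.
Insert 904: h=7, h2=5, slot 7 occupied -> index 12.
Insert 25: h=12, h2=2, slots 12,1 occupied -> index 3.
Insert 820: h=1, h2=5, slot 1 occupied -> index 6.
Insert 424: h=8, slot 8 empty -> index 8.
Insert 401: h=11, slot 11 empty -> index 11.
Table: [_, 742, _, 25, _, 941, 820, 53, 424, 711, _, 401, 904]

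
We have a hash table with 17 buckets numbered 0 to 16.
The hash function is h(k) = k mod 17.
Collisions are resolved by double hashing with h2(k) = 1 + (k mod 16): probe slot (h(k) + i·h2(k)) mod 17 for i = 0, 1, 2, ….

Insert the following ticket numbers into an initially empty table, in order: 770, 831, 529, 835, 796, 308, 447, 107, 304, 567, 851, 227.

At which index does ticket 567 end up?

770: h=5 -> slot 5
831: h=15 -> slot 15
529: h=2 -> slot 2
835: h=2, h2=4, probe 2,6 -> slot 6
796: h=14 -> slot 14
308: h=2, h2=5, probe 2,7 -> slot 7
447: h=5, h2=16, probe 5,4 -> slot 4
107: h=5, h2=12, probe 5,0 -> slot 0
304: h=15, h2=1, probe 15,16 -> slot 16
567: h=6, h2=8, probe 6,14,5,13 -> slot 13
851: h=1 -> slot 1
227: h=6, h2=4, probe 6,10 -> slot 10
Table: [107, 851, 529, -, 447, 770, 835, 308, -, -, 227, -, -, 567, 796, 831, 304]

13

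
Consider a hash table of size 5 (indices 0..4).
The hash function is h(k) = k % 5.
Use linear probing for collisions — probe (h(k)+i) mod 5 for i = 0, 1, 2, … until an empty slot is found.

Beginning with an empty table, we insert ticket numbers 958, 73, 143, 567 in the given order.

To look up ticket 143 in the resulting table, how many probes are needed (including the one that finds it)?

958 hashes to 3; slot 3 is free -> place at 3.
73 hashes to 3; 3 taken -> place at 4.
143 hashes to 3; 3,4 taken -> place at 0.
567 hashes to 2; slot 2 is free -> place at 2.
Table: [143, ∅, 567, 958, 73]
Lookup 143: h=3, probe 3,4,0 → found at 0.

3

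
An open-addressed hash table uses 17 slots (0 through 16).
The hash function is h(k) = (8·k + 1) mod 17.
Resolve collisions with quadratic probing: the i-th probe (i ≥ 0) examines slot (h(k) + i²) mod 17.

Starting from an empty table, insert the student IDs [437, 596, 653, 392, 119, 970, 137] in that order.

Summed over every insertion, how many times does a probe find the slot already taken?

7

437: h=12 → slot 12
596: h=9 → slot 9
653: h=6 → slot 6
392: h=9, probe 9,10 → slot 10
119: h=1 → slot 1
970: h=9, probe 9,10,13 → slot 13
137: h=9, probe 9,10,13,1,8 → slot 8
Table: [., 119, ., ., ., ., 653, ., 137, 596, 392, ., 437, 970, ., ., .]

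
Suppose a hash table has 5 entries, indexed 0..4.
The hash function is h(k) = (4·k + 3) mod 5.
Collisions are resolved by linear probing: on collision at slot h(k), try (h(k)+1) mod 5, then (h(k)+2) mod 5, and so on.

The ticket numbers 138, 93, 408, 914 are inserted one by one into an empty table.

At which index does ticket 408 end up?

138: h=0 → slot 0
93: h=0, probe 0,1 → slot 1
408: h=0, probe 0,1,2 → slot 2
914: h=4 → slot 4
Table: [138, 93, 408, ∅, 914]

2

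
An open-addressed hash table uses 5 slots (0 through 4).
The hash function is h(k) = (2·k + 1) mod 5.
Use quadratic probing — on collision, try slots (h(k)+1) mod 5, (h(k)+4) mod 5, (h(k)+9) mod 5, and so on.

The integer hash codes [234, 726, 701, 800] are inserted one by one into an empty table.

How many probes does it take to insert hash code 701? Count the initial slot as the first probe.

234: h=4 -> slot 4
726: h=3 -> slot 3
701: h=3, probe 3,4,2 -> slot 2
800: h=1 -> slot 1
Table: [., 800, 701, 726, 234]

3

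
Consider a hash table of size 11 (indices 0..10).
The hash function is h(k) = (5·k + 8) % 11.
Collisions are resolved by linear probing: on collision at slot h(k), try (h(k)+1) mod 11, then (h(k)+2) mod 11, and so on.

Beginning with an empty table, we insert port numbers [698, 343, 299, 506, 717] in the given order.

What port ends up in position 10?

698: h=0 -> slot 0
343: h=7 -> slot 7
299: h=7, probe 7,8 -> slot 8
506: h=8, probe 8,9 -> slot 9
717: h=7, probe 7,8,9,10 -> slot 10
Table: [698, -, -, -, -, -, -, 343, 299, 506, 717]

717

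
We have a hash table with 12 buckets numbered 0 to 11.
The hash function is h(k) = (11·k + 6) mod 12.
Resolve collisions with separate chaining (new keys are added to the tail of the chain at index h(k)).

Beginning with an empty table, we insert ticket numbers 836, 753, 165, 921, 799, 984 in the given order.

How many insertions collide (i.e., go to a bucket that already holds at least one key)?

2

Insert 836: h=10, bucket 10 empty → new chain.
Insert 753: h=9, bucket 9 empty → new chain.
Insert 165: h=9, bucket 9 nonempty → append to chain.
Insert 921: h=9, bucket 9 nonempty → append to chain.
Insert 799: h=11, bucket 11 empty → new chain.
Insert 984: h=6, bucket 6 empty → new chain.
Final buckets:
0: ∅
1: ∅
2: ∅
3: ∅
4: ∅
5: ∅
6: 984
7: ∅
8: ∅
9: 753 -> 165 -> 921
10: 836
11: 799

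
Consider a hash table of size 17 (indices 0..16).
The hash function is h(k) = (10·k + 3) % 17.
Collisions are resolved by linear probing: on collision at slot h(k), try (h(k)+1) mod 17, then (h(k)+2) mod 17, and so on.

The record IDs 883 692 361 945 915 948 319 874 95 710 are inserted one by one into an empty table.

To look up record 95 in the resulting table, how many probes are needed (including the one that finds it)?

2

Insert 883: h=10, slot 10 empty => index 10.
Insert 692: h=4, slot 4 empty => index 4.
Insert 361: h=9, slot 9 empty => index 9.
Insert 945: h=1, slot 1 empty => index 1.
Insert 915: h=7, slot 7 empty => index 7.
Insert 948: h=14, slot 14 empty => index 14.
Insert 319: h=14, slot 14 occupied => index 15.
Insert 874: h=5, slot 5 empty => index 5.
Insert 95: h=1, slot 1 occupied => index 2.
Insert 710: h=14, slots 14,15 occupied => index 16.
Table: [_, 945, 95, _, 692, 874, _, 915, _, 361, 883, _, _, _, 948, 319, 710]
Lookup 95: h=1, probe 1,2 → found at 2.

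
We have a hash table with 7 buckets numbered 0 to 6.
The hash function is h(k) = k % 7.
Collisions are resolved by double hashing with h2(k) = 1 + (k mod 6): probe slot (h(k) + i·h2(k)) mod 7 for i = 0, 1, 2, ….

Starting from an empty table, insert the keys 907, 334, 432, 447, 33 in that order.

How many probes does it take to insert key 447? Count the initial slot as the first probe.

907 hashes to 4; slot 4 is free => place at 4.
334 hashes to 5; slot 5 is free => place at 5.
432 hashes to 5, h2=1; 5 taken => place at 6.
447 hashes to 6, h2=4; 6 taken => place at 3.
33 hashes to 5, h2=4; 5 taken => place at 2.
Table: [_, _, 33, 447, 907, 334, 432]

2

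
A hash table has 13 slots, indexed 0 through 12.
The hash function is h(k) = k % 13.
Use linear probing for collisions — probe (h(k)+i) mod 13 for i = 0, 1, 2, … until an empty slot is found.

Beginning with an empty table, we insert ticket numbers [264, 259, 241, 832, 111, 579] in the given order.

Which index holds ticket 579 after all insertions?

9

264: h=4 → slot 4
259: h=12 → slot 12
241: h=7 → slot 7
832: h=0 → slot 0
111: h=7, probe 7,8 → slot 8
579: h=7, probe 7,8,9 → slot 9
Table: [832, —, —, —, 264, —, —, 241, 111, 579, —, —, 259]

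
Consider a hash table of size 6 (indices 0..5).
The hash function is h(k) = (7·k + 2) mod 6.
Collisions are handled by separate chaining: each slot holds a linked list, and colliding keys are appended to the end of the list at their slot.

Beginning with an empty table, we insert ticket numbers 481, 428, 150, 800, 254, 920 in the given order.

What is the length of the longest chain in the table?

4

481 → bucket 3
428 → bucket 4
150 → bucket 2
800 → bucket 4 (collision)
254 → bucket 4 (collision)
920 → bucket 4 (collision)
Final buckets:
0: -
1: -
2: 150
3: 481
4: 428 -> 800 -> 254 -> 920
5: -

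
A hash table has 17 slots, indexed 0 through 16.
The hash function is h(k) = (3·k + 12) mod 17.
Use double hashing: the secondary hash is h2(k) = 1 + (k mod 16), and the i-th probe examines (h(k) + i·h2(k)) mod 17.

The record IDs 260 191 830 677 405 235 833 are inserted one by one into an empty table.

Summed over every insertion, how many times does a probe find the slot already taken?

260 hashes to 10; slot 10 is free → place at 10.
191 hashes to 7; slot 7 is free → place at 7.
830 hashes to 3; slot 3 is free → place at 3.
677 hashes to 3, h2=6; 3 taken → place at 9.
405 hashes to 3, h2=6; 3,9 taken → place at 15.
235 hashes to 3, h2=12; 3,15,10 taken → place at 5.
833 hashes to 12; slot 12 is free → place at 12.
Table: [., ., ., 830, ., 235, ., 191, ., 677, 260, ., 833, ., ., 405, .]

6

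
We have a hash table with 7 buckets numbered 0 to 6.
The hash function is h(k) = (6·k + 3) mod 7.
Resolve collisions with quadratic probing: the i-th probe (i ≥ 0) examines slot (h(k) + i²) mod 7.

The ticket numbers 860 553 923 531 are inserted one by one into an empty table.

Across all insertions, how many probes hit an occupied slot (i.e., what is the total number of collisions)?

Insert 860: h=4, slot 4 empty => index 4.
Insert 553: h=3, slot 3 empty => index 3.
Insert 923: h=4, slot 4 occupied => index 5.
Insert 531: h=4, slots 4,5 occupied => index 1.
Table: [_, 531, _, 553, 860, 923, _]

3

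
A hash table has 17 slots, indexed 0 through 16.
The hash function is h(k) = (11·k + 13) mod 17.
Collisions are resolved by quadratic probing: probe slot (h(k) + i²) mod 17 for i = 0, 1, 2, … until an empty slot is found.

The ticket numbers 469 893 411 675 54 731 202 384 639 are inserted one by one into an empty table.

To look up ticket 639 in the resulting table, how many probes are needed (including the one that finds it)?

Insert 469: h=4, slot 4 empty => index 4.
Insert 893: h=10, slot 10 empty => index 10.
Insert 411: h=12, slot 12 empty => index 12.
Insert 675: h=9, slot 9 empty => index 9.
Insert 54: h=12, slot 12 occupied => index 13.
Insert 731: h=13, slot 13 occupied => index 14.
Insert 202: h=8, slot 8 empty => index 8.
Insert 384: h=4, slot 4 occupied => index 5.
Insert 639: h=4, slots 4,5,8,13 occupied => index 3.
Table: [∅, ∅, ∅, 639, 469, 384, ∅, ∅, 202, 675, 893, ∅, 411, 54, 731, ∅, ∅]
Lookup 639: h=4, probe 4,5,8,13,3 → found at 3.

5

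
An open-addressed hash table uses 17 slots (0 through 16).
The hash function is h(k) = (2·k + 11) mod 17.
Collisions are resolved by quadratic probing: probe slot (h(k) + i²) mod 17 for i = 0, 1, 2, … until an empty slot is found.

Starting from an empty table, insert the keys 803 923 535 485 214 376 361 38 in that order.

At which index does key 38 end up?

803 hashes to 2; slot 2 is free → place at 2.
923 hashes to 4; slot 4 is free → place at 4.
535 hashes to 10; slot 10 is free → place at 10.
485 hashes to 12; slot 12 is free → place at 12.
214 hashes to 14; slot 14 is free → place at 14.
376 hashes to 15; slot 15 is free → place at 15.
361 hashes to 2; 2 taken → place at 3.
38 hashes to 2; 2,3 taken → place at 6.
Table: [-, -, 803, 361, 923, -, 38, -, -, -, 535, -, 485, -, 214, 376, -]

6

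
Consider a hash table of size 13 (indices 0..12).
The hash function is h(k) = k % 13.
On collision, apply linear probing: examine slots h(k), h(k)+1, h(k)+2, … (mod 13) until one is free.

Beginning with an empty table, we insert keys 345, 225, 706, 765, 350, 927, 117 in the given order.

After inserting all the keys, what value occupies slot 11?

345: h=7 → slot 7
225: h=4 → slot 4
706: h=4, probe 4,5 → slot 5
765: h=11 → slot 11
350: h=12 → slot 12
927: h=4, probe 4,5,6 → slot 6
117: h=0 → slot 0
Table: [117, -, -, -, 225, 706, 927, 345, -, -, -, 765, 350]

765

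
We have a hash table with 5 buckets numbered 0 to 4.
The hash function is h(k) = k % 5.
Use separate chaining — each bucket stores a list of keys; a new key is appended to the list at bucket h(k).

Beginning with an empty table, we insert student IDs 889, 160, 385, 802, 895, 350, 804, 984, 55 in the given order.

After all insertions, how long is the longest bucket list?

5

Insert 889: h=4, bucket 4 empty → new chain.
Insert 160: h=0, bucket 0 empty → new chain.
Insert 385: h=0, bucket 0 nonempty → append to chain.
Insert 802: h=2, bucket 2 empty → new chain.
Insert 895: h=0, bucket 0 nonempty → append to chain.
Insert 350: h=0, bucket 0 nonempty → append to chain.
Insert 804: h=4, bucket 4 nonempty → append to chain.
Insert 984: h=4, bucket 4 nonempty → append to chain.
Insert 55: h=0, bucket 0 nonempty → append to chain.
Final buckets:
0: 160 -> 385 -> 895 -> 350 -> 55
1: _
2: 802
3: _
4: 889 -> 804 -> 984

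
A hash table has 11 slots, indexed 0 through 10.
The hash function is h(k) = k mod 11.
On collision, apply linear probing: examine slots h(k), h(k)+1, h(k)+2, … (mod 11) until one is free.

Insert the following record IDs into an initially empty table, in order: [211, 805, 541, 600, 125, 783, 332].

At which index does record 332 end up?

8

Insert 211: h=2, slot 2 empty => index 2.
Insert 805: h=2, slot 2 occupied => index 3.
Insert 541: h=2, slots 2,3 occupied => index 4.
Insert 600: h=6, slot 6 empty => index 6.
Insert 125: h=4, slot 4 occupied => index 5.
Insert 783: h=2, slots 2,3,4,5,6 occupied => index 7.
Insert 332: h=2, slots 2,3,4,5,6,7 occupied => index 8.
Table: [∅, ∅, 211, 805, 541, 125, 600, 783, 332, ∅, ∅]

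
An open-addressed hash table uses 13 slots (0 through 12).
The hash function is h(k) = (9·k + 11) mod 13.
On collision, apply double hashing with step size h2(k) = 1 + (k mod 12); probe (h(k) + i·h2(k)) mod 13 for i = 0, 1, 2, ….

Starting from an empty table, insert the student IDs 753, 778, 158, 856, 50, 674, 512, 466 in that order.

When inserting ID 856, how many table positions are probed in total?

2

753 hashes to 2; slot 2 is free -> place at 2.
778 hashes to 6; slot 6 is free -> place at 6.
158 hashes to 3; slot 3 is free -> place at 3.
856 hashes to 6, h2=5; 6 taken -> place at 11.
50 hashes to 6, h2=3; 6 taken -> place at 9.
674 hashes to 6, h2=3; 6,9 taken -> place at 12.
512 hashes to 4; slot 4 is free -> place at 4.
466 hashes to 6, h2=11; 6,4,2 taken -> place at 0.
Table: [466, -, 753, 158, 512, -, 778, -, -, 50, -, 856, 674]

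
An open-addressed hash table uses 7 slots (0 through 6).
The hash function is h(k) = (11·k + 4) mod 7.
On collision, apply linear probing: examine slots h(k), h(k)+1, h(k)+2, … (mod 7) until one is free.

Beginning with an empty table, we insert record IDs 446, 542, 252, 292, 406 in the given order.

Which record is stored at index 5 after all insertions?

446: h=3 → slot 3
542: h=2 → slot 2
252: h=4 → slot 4
292: h=3, probe 3,4,5 → slot 5
406: h=4, probe 4,5,6 → slot 6
Table: [-, -, 542, 446, 252, 292, 406]

292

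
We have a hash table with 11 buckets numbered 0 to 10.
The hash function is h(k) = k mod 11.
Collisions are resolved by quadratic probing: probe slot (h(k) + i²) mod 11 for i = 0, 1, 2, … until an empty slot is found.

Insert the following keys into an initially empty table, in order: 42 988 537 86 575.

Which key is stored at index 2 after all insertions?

537

42: h=9 -> slot 9
988: h=9, probe 9,10 -> slot 10
537: h=9, probe 9,10,2 -> slot 2
86: h=9, probe 9,10,2,7 -> slot 7
575: h=3 -> slot 3
Table: [—, —, 537, 575, —, —, —, 86, —, 42, 988]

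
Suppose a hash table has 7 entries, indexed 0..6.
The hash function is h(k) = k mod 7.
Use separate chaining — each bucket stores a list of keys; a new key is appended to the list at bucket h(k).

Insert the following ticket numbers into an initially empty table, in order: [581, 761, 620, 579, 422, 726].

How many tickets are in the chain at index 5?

3

Insert 581: h=0, bucket 0 empty → new chain.
Insert 761: h=5, bucket 5 empty → new chain.
Insert 620: h=4, bucket 4 empty → new chain.
Insert 579: h=5, bucket 5 nonempty → append to chain.
Insert 422: h=2, bucket 2 empty → new chain.
Insert 726: h=5, bucket 5 nonempty → append to chain.
Final buckets:
0: 581
1: .
2: 422
3: .
4: 620
5: 761 -> 579 -> 726
6: .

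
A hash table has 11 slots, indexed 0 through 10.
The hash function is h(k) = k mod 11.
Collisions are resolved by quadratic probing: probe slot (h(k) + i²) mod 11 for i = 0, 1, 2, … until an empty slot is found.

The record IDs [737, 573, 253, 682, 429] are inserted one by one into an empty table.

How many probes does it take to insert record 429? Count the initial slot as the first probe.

5

737: h=0 => slot 0
573: h=1 => slot 1
253: h=0, probe 0,1,4 => slot 4
682: h=0, probe 0,1,4,9 => slot 9
429: h=0, probe 0,1,4,9,5 => slot 5
Table: [737, 573, _, _, 253, 429, _, _, _, 682, _]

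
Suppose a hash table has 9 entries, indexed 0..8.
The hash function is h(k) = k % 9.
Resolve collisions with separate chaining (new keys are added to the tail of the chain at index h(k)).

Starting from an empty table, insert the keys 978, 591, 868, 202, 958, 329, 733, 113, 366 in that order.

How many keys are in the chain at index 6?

978 -> bucket 6
591 -> bucket 6 (collision)
868 -> bucket 4
202 -> bucket 4 (collision)
958 -> bucket 4 (collision)
329 -> bucket 5
733 -> bucket 4 (collision)
113 -> bucket 5 (collision)
366 -> bucket 6 (collision)
Final buckets:
0: —
1: —
2: —
3: —
4: 868 -> 202 -> 958 -> 733
5: 329 -> 113
6: 978 -> 591 -> 366
7: —
8: —

3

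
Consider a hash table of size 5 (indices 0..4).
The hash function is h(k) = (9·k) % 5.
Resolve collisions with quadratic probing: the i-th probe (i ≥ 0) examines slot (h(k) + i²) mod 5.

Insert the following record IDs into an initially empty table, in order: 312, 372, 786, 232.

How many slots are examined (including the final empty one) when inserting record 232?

312 hashes to 3; slot 3 is free → place at 3.
372 hashes to 3; 3 taken → place at 4.
786 hashes to 4; 4 taken → place at 0.
232 hashes to 3; 3,4 taken → place at 2.
Table: [786, ., 232, 312, 372]

3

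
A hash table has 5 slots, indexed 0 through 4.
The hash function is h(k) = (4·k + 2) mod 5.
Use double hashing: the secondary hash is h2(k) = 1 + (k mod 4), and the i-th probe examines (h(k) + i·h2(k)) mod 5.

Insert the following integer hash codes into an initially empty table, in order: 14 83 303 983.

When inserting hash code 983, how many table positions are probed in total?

4

14: h=3 → slot 3
83: h=4 → slot 4
303: h=4, h2=4, probe 4,3,2 → slot 2
983: h=4, h2=4, probe 4,3,2,1 → slot 1
Table: [., 983, 303, 14, 83]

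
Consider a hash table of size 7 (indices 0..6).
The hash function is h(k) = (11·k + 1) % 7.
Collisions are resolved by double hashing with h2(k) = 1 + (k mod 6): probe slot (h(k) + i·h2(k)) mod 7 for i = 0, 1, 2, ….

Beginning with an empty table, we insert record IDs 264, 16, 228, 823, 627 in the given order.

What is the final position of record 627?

264 hashes to 0; slot 0 is free → place at 0.
16 hashes to 2; slot 2 is free → place at 2.
228 hashes to 3; slot 3 is free → place at 3.
823 hashes to 3, h2=2; 3 taken → place at 5.
627 hashes to 3, h2=4; 3,0 taken → place at 4.
Table: [264, —, 16, 228, 627, 823, —]

4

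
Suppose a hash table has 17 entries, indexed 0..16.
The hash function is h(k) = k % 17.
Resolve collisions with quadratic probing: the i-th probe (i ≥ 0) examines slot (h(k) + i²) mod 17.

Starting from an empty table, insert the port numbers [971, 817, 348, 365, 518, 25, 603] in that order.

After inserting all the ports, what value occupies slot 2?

Insert 971: h=2, slot 2 empty -> index 2.
Insert 817: h=1, slot 1 empty -> index 1.
Insert 348: h=8, slot 8 empty -> index 8.
Insert 365: h=8, slot 8 occupied -> index 9.
Insert 518: h=8, slots 8,9 occupied -> index 12.
Insert 25: h=8, slots 8,9,12 occupied -> index 0.
Insert 603: h=8, slots 8,9,12,0 occupied -> index 7.
Table: [25, 817, 971, ., ., ., ., 603, 348, 365, ., ., 518, ., ., ., .]

971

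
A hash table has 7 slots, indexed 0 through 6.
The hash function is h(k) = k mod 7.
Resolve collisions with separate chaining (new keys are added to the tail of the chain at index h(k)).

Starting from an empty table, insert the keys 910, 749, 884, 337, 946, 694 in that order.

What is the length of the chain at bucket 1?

Insert 910: h=0, bucket 0 empty → new chain.
Insert 749: h=0, bucket 0 nonempty → append to chain.
Insert 884: h=2, bucket 2 empty → new chain.
Insert 337: h=1, bucket 1 empty → new chain.
Insert 946: h=1, bucket 1 nonempty → append to chain.
Insert 694: h=1, bucket 1 nonempty → append to chain.
Final buckets:
0: 910 -> 749
1: 337 -> 946 -> 694
2: 884
3: .
4: .
5: .
6: .

3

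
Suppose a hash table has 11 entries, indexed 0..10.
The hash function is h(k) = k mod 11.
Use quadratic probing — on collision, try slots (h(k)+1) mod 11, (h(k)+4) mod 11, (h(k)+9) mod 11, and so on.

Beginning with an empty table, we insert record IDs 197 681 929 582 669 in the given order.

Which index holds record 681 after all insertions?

Insert 197: h=10, slot 10 empty => index 10.
Insert 681: h=10, slot 10 occupied => index 0.
Insert 929: h=5, slot 5 empty => index 5.
Insert 582: h=10, slots 10,0 occupied => index 3.
Insert 669: h=9, slot 9 empty => index 9.
Table: [681, ∅, ∅, 582, ∅, 929, ∅, ∅, ∅, 669, 197]

0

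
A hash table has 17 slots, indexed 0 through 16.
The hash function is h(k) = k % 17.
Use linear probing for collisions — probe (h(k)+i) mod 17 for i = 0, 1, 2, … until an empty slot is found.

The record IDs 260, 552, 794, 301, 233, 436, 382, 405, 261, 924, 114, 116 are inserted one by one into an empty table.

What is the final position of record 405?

Insert 260: h=5, slot 5 empty -> index 5.
Insert 552: h=8, slot 8 empty -> index 8.
Insert 794: h=12, slot 12 empty -> index 12.
Insert 301: h=12, slot 12 occupied -> index 13.
Insert 233: h=12, slots 12,13 occupied -> index 14.
Insert 436: h=11, slot 11 empty -> index 11.
Insert 382: h=8, slot 8 occupied -> index 9.
Insert 405: h=14, slot 14 occupied -> index 15.
Insert 261: h=6, slot 6 empty -> index 6.
Insert 924: h=6, slot 6 occupied -> index 7.
Insert 114: h=12, slots 12,13,14,15 occupied -> index 16.
Insert 116: h=14, slots 14,15,16 occupied -> index 0.
Table: [116, ∅, ∅, ∅, ∅, 260, 261, 924, 552, 382, ∅, 436, 794, 301, 233, 405, 114]

15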